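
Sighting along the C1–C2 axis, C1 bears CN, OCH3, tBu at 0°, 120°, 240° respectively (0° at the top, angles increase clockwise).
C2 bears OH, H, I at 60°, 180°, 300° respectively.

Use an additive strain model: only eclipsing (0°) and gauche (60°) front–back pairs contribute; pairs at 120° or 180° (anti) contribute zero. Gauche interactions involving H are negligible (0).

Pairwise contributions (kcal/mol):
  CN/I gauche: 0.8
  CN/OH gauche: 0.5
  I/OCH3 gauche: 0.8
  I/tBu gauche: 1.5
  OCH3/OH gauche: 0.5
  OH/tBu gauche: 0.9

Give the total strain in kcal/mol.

This conformer (staggered): CN(0°)/OH(60°) gauche 0.5; CN(0°)/I(300°) gauche 0.8; OCH3(120°)/OH(60°) gauche 0.5; tBu(240°)/I(300°) gauche 1.5 → 3.3 kcal/mol.

3.3 kcal/mol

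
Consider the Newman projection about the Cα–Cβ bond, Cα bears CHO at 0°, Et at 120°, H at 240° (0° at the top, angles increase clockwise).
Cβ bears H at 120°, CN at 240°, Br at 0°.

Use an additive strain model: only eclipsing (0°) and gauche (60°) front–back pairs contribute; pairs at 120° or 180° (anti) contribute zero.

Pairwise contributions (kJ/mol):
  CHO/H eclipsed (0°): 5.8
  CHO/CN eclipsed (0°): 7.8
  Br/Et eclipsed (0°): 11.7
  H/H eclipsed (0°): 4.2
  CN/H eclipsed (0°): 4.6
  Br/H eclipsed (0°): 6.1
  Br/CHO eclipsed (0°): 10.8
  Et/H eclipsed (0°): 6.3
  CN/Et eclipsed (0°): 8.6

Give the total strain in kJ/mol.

21.7 kJ/mol

This conformer is eclipsed. CHO at 0° is eclipsed with Br at 0° (10.8); Et at 120° is eclipsed with H at 120° (6.3); H at 240° is eclipsed with CN at 240° (4.6). Total 21.7 kJ/mol.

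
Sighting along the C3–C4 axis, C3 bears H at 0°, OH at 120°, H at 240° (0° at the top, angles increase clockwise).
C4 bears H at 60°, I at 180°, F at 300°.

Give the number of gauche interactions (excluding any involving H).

Non-H gauche pairs: OH(120°)/I(180°) — 1 interaction.

1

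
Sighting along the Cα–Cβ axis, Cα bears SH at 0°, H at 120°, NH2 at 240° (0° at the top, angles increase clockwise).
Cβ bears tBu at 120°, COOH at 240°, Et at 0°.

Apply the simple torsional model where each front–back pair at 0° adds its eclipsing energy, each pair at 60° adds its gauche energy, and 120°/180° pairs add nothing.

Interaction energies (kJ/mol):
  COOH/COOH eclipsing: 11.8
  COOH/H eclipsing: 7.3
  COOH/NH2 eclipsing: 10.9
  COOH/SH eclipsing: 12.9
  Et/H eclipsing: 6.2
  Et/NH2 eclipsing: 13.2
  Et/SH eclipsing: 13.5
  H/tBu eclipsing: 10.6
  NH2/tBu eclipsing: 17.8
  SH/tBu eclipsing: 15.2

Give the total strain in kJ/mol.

35.0 kJ/mol

This conformer is eclipsed. SH at 0° is eclipsed with Et at 0° (13.5); H at 120° is eclipsed with tBu at 120° (10.6); NH2 at 240° is eclipsed with COOH at 240° (10.9). Total 35.0 kJ/mol.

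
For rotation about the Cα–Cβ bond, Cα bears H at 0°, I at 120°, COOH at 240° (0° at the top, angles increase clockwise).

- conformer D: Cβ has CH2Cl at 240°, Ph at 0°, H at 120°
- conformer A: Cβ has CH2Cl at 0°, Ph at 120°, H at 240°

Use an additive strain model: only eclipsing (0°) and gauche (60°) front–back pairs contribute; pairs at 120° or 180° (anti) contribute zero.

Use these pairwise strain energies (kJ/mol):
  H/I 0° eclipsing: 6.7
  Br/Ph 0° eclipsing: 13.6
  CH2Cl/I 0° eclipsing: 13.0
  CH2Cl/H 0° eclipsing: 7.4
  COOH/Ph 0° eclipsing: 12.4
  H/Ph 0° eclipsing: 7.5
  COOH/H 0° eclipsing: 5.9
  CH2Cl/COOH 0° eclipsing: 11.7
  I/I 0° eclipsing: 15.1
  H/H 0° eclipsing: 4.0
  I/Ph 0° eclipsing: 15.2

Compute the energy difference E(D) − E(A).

D (eclipsed): H–Ph eclipsed, I–H eclipsed, COOH–CH2Cl eclipsed; 7.5 + 6.7 + 11.7 = 25.9 kJ/mol.
A (eclipsed): H–CH2Cl eclipsed, I–Ph eclipsed, COOH–H eclipsed; 7.4 + 15.2 + 5.9 = 28.5 kJ/mol.
E(D) − E(A) = 25.9 − 28.5 = -2.6 kJ/mol.

-2.6 kJ/mol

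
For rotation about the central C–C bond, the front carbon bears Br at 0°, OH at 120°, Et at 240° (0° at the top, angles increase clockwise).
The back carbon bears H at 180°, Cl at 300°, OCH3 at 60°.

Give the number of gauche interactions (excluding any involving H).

4

Non-H gauche pairs: Br(0°)/Cl(300°); Br(0°)/OCH3(60°); OH(120°)/OCH3(60°); Et(240°)/Cl(300°) — 4 interactions.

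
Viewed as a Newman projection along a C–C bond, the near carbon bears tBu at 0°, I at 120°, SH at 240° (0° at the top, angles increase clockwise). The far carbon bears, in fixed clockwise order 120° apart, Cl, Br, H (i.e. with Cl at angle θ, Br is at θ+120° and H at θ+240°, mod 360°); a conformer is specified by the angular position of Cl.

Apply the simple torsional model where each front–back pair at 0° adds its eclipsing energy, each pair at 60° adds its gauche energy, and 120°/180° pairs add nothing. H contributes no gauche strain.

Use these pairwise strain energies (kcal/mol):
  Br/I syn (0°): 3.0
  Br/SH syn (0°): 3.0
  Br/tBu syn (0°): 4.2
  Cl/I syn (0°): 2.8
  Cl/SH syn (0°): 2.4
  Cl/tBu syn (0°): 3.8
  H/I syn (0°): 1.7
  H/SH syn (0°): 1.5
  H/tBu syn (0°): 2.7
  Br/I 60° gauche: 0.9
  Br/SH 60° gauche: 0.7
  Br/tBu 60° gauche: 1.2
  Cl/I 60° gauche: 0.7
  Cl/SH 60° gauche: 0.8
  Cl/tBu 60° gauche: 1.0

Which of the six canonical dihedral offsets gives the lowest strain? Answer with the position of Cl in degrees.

60°

Cl at 0° (eclipsed): tBu(0°)/Cl(0°) eclipsed 3.8; I(120°)/Br(120°) eclipsed 3.0; SH(240°)/H(240°) eclipsed 1.5 → 8.3 kcal/mol.
Cl at 60° (staggered): tBu(0°)/Cl(60°) gauche 1.0; I(120°)/Cl(60°) gauche 0.7; I(120°)/Br(180°) gauche 0.9; SH(240°)/Br(180°) gauche 0.7 → 3.3 kcal/mol.
Cl at 120° (eclipsed): tBu(0°)/H(0°) eclipsed 2.7; I(120°)/Cl(120°) eclipsed 2.8; SH(240°)/Br(240°) eclipsed 3.0 → 8.5 kcal/mol.
Cl at 180° (staggered): tBu(0°)/Br(300°) gauche 1.2; I(120°)/Cl(180°) gauche 0.7; SH(240°)/Cl(180°) gauche 0.8; SH(240°)/Br(300°) gauche 0.7 → 3.4 kcal/mol.
Cl at 240° (eclipsed): tBu(0°)/Br(0°) eclipsed 4.2; I(120°)/H(120°) eclipsed 1.7; SH(240°)/Cl(240°) eclipsed 2.4 → 8.3 kcal/mol.
Cl at 300° (staggered): tBu(0°)/Cl(300°) gauche 1.0; tBu(0°)/Br(60°) gauche 1.2; I(120°)/Br(60°) gauche 0.9; SH(240°)/Cl(300°) gauche 0.8 → 3.9 kcal/mol.
The minimum (3.3 kcal/mol) occurs with Cl at 60°.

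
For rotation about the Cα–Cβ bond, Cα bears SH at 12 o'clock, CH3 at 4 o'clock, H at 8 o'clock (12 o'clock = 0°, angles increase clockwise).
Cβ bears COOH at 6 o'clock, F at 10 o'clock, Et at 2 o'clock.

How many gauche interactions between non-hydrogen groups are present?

Non-H gauche pairs: SH(0°)/F(300°); SH(0°)/Et(60°); CH3(120°)/COOH(180°); CH3(120°)/Et(60°) — 4 interactions.

4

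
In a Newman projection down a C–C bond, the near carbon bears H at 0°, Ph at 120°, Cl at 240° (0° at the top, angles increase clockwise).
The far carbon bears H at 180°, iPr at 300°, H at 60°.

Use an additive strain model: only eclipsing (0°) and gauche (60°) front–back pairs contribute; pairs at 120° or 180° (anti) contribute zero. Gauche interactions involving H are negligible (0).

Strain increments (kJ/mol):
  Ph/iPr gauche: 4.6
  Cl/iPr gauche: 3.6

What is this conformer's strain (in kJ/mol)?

3.6 kJ/mol

This conformer (staggered): Cl–iPr gauche; 3.6 = 3.6 kJ/mol.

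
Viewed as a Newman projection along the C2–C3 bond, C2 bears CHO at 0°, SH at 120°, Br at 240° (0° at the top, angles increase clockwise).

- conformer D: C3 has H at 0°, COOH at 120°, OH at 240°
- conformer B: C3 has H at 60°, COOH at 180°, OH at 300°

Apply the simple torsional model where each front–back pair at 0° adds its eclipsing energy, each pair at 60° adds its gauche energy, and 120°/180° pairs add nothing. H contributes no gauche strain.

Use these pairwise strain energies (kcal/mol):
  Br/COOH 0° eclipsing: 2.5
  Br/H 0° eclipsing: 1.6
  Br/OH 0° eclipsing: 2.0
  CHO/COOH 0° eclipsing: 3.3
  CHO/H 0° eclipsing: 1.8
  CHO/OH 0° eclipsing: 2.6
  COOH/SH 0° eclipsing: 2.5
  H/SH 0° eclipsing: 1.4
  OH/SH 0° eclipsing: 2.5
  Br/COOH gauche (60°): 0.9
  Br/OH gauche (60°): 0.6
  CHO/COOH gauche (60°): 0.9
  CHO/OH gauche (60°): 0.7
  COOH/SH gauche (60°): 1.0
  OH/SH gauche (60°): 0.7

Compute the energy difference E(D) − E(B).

D is eclipsed. CHO at 0° is eclipsed with H at 0° (1.8); SH at 120° is eclipsed with COOH at 120° (2.5); Br at 240° is eclipsed with OH at 240° (2.0). Total 6.3 kcal/mol.
B is staggered. CHO at 0° is gauche with OH at 300° (0.7); SH at 120° is gauche with COOH at 180° (1.0); Br at 240° is gauche with COOH at 180° (0.9); Br at 240° is gauche with OH at 300° (0.6). Total 3.2 kcal/mol.
E(D) − E(B) = 6.3 − 3.2 = +3.1 kcal/mol.

+3.1 kcal/mol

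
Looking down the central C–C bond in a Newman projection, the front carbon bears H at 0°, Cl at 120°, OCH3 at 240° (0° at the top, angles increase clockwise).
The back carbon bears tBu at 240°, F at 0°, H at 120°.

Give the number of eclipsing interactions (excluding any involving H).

Non-H eclipsing pairs: OCH3(240°)/tBu(240°) — 1 interaction.

1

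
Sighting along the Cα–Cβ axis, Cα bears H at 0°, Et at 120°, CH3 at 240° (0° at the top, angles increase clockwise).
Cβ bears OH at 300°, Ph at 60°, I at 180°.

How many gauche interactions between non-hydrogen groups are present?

Non-H gauche pairs: Et(120°)/Ph(60°); Et(120°)/I(180°); CH3(240°)/OH(300°); CH3(240°)/I(180°) — 4 interactions.

4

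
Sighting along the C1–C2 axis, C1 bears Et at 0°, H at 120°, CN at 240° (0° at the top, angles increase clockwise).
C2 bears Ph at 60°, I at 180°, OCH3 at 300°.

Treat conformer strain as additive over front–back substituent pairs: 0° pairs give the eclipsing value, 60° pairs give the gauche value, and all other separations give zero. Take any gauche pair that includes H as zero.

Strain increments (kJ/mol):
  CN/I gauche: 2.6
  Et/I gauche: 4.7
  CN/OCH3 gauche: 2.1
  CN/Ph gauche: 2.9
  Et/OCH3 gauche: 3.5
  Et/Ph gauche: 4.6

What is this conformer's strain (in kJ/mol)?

12.8 kJ/mol

This conformer (staggered): Et(0°)/Ph(60°) gauche 4.6; Et(0°)/OCH3(300°) gauche 3.5; CN(240°)/I(180°) gauche 2.6; CN(240°)/OCH3(300°) gauche 2.1 → 12.8 kJ/mol.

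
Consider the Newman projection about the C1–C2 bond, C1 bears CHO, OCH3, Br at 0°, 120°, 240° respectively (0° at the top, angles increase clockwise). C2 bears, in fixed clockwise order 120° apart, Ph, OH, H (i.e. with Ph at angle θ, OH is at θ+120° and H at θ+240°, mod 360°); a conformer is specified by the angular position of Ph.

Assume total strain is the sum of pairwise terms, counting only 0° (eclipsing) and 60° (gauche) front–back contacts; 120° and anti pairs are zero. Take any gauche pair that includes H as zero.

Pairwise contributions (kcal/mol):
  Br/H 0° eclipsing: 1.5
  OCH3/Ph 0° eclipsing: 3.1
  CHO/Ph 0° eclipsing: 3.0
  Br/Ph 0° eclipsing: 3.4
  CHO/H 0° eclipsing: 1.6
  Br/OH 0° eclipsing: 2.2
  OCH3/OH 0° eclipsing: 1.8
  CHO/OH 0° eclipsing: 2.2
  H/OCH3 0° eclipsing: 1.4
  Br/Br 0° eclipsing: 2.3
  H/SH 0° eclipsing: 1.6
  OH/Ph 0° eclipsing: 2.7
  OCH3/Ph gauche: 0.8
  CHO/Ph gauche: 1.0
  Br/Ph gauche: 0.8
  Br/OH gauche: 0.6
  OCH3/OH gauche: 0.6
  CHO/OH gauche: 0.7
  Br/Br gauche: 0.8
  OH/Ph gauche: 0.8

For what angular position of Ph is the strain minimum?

Ph at 0° (eclipsed): CHO–Ph eclipsed, OCH3–OH eclipsed, Br–H eclipsed; 3.0 + 1.8 + 1.5 = 6.3 kcal/mol.
Ph at 60° (staggered): CHO–Ph gauche, OCH3–Ph gauche, OCH3–OH gauche, Br–OH gauche; 1.0 + 0.8 + 0.6 + 0.6 = 3.0 kcal/mol.
Ph at 120° (eclipsed): CHO–H eclipsed, OCH3–Ph eclipsed, Br–OH eclipsed; 1.6 + 3.1 + 2.2 = 6.9 kcal/mol.
Ph at 180° (staggered): CHO–OH gauche, OCH3–Ph gauche, Br–Ph gauche, Br–OH gauche; 0.7 + 0.8 + 0.8 + 0.6 = 2.9 kcal/mol.
Ph at 240° (eclipsed): CHO–OH eclipsed, OCH3–H eclipsed, Br–Ph eclipsed; 2.2 + 1.4 + 3.4 = 7.0 kcal/mol.
Ph at 300° (staggered): CHO–Ph gauche, CHO–OH gauche, OCH3–OH gauche, Br–Ph gauche; 1.0 + 0.7 + 0.6 + 0.8 = 3.1 kcal/mol.
The minimum (2.9 kcal/mol) occurs with Ph at 180°.

180°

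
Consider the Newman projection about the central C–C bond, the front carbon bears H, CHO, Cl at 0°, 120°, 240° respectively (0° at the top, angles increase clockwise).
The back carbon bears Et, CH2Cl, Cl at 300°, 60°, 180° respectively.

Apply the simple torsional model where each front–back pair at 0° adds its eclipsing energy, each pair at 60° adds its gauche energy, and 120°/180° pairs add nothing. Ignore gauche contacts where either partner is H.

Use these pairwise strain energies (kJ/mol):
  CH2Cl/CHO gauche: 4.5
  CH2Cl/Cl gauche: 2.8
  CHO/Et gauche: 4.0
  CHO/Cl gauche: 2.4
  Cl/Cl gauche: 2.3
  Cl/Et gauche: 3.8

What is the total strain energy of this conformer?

This conformer (staggered): CHO(120°)/CH2Cl(60°) gauche 4.5; CHO(120°)/Cl(180°) gauche 2.4; Cl(240°)/Et(300°) gauche 3.8; Cl(240°)/Cl(180°) gauche 2.3 → 13.0 kJ/mol.

13.0 kJ/mol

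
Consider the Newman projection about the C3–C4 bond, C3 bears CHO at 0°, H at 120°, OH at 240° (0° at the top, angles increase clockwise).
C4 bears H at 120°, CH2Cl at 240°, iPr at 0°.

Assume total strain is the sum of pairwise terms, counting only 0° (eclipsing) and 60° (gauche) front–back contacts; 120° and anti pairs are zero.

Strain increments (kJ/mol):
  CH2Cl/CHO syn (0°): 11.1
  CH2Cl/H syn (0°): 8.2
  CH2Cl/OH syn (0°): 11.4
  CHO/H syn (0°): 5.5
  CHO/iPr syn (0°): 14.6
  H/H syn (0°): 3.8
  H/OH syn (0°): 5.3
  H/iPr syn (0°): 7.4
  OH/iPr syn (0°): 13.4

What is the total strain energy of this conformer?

This conformer (eclipsed): CHO(0°)/iPr(0°) eclipsed 14.6; H(120°)/H(120°) eclipsed 3.8; OH(240°)/CH2Cl(240°) eclipsed 11.4 → 29.8 kJ/mol.

29.8 kJ/mol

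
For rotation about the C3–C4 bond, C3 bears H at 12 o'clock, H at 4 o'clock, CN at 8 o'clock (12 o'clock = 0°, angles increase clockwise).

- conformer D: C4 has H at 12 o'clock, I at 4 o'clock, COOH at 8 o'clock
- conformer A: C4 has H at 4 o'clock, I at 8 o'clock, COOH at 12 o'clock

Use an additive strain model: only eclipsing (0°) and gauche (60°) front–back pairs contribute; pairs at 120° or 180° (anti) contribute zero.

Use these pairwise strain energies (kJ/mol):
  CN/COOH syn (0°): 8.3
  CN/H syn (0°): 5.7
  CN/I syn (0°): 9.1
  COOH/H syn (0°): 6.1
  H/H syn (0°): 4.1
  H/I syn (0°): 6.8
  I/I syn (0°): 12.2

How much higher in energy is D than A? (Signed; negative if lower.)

-0.1 kJ/mol

D is eclipsed. H at 0° is eclipsed with H at 0° (4.1); H at 120° is eclipsed with I at 120° (6.8); CN at 240° is eclipsed with COOH at 240° (8.3). Total 19.2 kJ/mol.
A is eclipsed. H at 0° is eclipsed with COOH at 0° (6.1); H at 120° is eclipsed with H at 120° (4.1); CN at 240° is eclipsed with I at 240° (9.1). Total 19.3 kJ/mol.
E(D) − E(A) = 19.2 − 19.3 = -0.1 kJ/mol.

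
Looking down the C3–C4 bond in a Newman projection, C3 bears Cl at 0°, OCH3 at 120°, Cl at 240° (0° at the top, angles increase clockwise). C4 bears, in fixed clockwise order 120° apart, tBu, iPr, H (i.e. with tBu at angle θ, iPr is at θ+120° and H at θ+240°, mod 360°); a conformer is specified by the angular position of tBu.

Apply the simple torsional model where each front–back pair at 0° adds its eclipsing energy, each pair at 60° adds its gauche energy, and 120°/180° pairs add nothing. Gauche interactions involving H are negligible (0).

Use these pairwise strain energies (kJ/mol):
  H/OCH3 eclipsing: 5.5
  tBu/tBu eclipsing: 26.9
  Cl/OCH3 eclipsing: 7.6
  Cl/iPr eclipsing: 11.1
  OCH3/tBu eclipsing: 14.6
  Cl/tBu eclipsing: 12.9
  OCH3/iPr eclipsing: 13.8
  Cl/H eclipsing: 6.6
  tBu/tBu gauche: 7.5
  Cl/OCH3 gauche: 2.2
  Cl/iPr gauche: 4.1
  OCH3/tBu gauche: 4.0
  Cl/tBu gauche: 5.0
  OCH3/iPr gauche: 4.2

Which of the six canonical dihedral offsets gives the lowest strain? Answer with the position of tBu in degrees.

tBu at 0° (eclipsed): Cl(0°)/tBu(0°) eclipsed 12.9; OCH3(120°)/iPr(120°) eclipsed 13.8; Cl(240°)/H(240°) eclipsed 6.6 → 33.3 kJ/mol.
tBu at 60° (staggered): Cl(0°)/tBu(60°) gauche 5.0; OCH3(120°)/tBu(60°) gauche 4.0; OCH3(120°)/iPr(180°) gauche 4.2; Cl(240°)/iPr(180°) gauche 4.1 → 17.3 kJ/mol.
tBu at 120° (eclipsed): Cl(0°)/H(0°) eclipsed 6.6; OCH3(120°)/tBu(120°) eclipsed 14.6; Cl(240°)/iPr(240°) eclipsed 11.1 → 32.3 kJ/mol.
tBu at 180° (staggered): Cl(0°)/iPr(300°) gauche 4.1; OCH3(120°)/tBu(180°) gauche 4.0; Cl(240°)/tBu(180°) gauche 5.0; Cl(240°)/iPr(300°) gauche 4.1 → 17.2 kJ/mol.
tBu at 240° (eclipsed): Cl(0°)/iPr(0°) eclipsed 11.1; OCH3(120°)/H(120°) eclipsed 5.5; Cl(240°)/tBu(240°) eclipsed 12.9 → 29.5 kJ/mol.
tBu at 300° (staggered): Cl(0°)/tBu(300°) gauche 5.0; Cl(0°)/iPr(60°) gauche 4.1; OCH3(120°)/iPr(60°) gauche 4.2; Cl(240°)/tBu(300°) gauche 5.0 → 18.3 kJ/mol.
The minimum (17.2 kJ/mol) occurs with tBu at 180°.

180°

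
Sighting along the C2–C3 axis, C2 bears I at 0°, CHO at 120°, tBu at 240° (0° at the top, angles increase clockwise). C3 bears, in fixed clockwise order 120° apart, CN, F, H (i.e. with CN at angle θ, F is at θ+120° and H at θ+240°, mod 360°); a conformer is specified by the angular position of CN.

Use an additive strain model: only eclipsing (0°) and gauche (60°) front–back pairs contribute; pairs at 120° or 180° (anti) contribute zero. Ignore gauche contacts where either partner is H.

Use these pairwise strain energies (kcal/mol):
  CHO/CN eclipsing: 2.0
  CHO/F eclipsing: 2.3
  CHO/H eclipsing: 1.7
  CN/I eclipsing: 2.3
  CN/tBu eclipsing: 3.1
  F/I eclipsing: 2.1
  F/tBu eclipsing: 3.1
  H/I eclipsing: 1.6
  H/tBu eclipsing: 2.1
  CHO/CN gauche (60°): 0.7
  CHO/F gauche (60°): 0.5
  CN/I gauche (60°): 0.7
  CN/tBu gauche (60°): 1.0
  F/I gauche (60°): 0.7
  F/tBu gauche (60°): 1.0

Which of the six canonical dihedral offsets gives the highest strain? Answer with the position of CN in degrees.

240°

CN at 0° (eclipsed): I–CN eclipsed, CHO–F eclipsed, tBu–H eclipsed; 2.3 + 2.3 + 2.1 = 6.7 kcal/mol.
CN at 60° (staggered): I–CN gauche, CHO–CN gauche, CHO–F gauche, tBu–F gauche; 0.7 + 0.7 + 0.5 + 1.0 = 2.9 kcal/mol.
CN at 120° (eclipsed): I–H eclipsed, CHO–CN eclipsed, tBu–F eclipsed; 1.6 + 2.0 + 3.1 = 6.7 kcal/mol.
CN at 180° (staggered): I–F gauche, CHO–CN gauche, tBu–CN gauche, tBu–F gauche; 0.7 + 0.7 + 1.0 + 1.0 = 3.4 kcal/mol.
CN at 240° (eclipsed): I–F eclipsed, CHO–H eclipsed, tBu–CN eclipsed; 2.1 + 1.7 + 3.1 = 6.9 kcal/mol.
CN at 300° (staggered): I–CN gauche, I–F gauche, CHO–F gauche, tBu–CN gauche; 0.7 + 0.7 + 0.5 + 1.0 = 2.9 kcal/mol.
The maximum (6.9 kcal/mol) occurs with CN at 240°.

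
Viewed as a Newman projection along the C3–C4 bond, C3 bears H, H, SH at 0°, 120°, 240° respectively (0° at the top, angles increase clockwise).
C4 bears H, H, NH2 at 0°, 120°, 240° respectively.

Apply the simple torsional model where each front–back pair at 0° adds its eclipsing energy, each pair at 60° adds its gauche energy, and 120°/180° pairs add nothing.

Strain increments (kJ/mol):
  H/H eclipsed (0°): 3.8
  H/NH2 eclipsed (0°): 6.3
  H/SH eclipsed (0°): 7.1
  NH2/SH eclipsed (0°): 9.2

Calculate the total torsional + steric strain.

16.8 kJ/mol

This conformer (eclipsed): H–H eclipsed, H–H eclipsed, SH–NH2 eclipsed; 3.8 + 3.8 + 9.2 = 16.8 kJ/mol.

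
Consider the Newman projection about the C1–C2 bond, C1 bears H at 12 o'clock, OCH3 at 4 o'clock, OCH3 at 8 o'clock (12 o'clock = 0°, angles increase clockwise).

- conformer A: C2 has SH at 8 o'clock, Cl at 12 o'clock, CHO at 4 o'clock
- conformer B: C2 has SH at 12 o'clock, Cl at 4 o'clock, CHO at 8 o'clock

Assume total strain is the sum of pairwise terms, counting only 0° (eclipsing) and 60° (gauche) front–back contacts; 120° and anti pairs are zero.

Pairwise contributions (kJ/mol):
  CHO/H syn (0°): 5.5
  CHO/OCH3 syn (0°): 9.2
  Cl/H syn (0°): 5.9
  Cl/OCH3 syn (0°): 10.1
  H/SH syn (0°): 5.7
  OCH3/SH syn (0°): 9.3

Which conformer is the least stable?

B

A (eclipsed): H–Cl eclipsed, OCH3–CHO eclipsed, OCH3–SH eclipsed; 5.9 + 9.2 + 9.3 = 24.4 kJ/mol.
B (eclipsed): H–SH eclipsed, OCH3–Cl eclipsed, OCH3–CHO eclipsed; 5.7 + 10.1 + 9.2 = 25.0 kJ/mol.
B has the highest total (25.0 kJ/mol).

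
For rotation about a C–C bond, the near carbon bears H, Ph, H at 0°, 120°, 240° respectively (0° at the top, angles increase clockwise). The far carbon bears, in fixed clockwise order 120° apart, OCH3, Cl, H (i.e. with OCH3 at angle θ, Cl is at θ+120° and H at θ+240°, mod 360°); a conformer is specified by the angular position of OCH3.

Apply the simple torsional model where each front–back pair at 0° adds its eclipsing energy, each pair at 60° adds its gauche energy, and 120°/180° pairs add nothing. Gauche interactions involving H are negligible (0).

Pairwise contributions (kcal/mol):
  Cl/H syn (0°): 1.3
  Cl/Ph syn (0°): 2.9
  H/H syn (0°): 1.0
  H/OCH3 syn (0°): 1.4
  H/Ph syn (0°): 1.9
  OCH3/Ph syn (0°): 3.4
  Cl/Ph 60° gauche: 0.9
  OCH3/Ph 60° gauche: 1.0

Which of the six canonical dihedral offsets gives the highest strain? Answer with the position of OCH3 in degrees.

OCH3 at 0° is eclipsed. H at 0° is eclipsed with OCH3 at 0° (1.4); Ph at 120° is eclipsed with Cl at 120° (2.9); H at 240° is eclipsed with H at 240° (1.0). Total 5.3 kcal/mol.
OCH3 at 60° is staggered. Ph at 120° is gauche with OCH3 at 60° (1.0); Ph at 120° is gauche with Cl at 180° (0.9). Total 1.9 kcal/mol.
OCH3 at 120° is eclipsed. H at 0° is eclipsed with H at 0° (1.0); Ph at 120° is eclipsed with OCH3 at 120° (3.4); H at 240° is eclipsed with Cl at 240° (1.3). Total 5.7 kcal/mol.
OCH3 at 180° is staggered. Ph at 120° is gauche with OCH3 at 180° (1.0). Total 1.0 kcal/mol.
OCH3 at 240° is eclipsed. H at 0° is eclipsed with Cl at 0° (1.3); Ph at 120° is eclipsed with H at 120° (1.9); H at 240° is eclipsed with OCH3 at 240° (1.4). Total 4.6 kcal/mol.
OCH3 at 300° is staggered. Ph at 120° is gauche with Cl at 60° (0.9). Total 0.9 kcal/mol.
The maximum (5.7 kcal/mol) occurs with OCH3 at 120°.

120°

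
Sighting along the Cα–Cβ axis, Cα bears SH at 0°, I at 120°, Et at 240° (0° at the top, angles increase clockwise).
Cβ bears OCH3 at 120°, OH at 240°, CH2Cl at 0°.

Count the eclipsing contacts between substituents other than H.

3

Non-H eclipsing pairs: SH(0°)/CH2Cl(0°); I(120°)/OCH3(120°); Et(240°)/OH(240°) — 3 interactions.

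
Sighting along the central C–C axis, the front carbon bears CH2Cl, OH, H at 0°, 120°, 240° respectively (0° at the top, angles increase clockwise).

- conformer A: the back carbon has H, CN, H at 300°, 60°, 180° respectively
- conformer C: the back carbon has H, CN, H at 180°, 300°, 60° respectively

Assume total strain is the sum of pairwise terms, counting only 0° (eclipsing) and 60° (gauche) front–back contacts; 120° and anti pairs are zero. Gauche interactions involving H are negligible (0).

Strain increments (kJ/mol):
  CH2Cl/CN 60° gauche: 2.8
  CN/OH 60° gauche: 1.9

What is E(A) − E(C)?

A is staggered. CH2Cl at 0° is gauche with CN at 60° (2.8); OH at 120° is gauche with CN at 60° (1.9). Total 4.7 kJ/mol.
C is staggered. CH2Cl at 0° is gauche with CN at 300° (2.8). Total 2.8 kJ/mol.
E(A) − E(C) = 4.7 − 2.8 = +1.9 kJ/mol.

+1.9 kJ/mol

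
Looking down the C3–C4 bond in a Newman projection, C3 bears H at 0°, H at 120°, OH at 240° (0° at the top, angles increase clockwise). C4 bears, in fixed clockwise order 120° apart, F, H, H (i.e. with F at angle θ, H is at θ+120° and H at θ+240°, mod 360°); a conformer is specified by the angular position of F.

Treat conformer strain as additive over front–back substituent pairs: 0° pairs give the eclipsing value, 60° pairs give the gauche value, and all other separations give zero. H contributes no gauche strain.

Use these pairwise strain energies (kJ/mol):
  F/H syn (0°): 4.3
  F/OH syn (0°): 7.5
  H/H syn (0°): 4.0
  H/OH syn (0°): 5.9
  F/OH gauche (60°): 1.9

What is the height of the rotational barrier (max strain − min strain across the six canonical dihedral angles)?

F at 0° (eclipsed): H(0°)/F(0°) eclipsed 4.3; H(120°)/H(120°) eclipsed 4.0; OH(240°)/H(240°) eclipsed 5.9 → 14.2 kJ/mol.
F at 60° (staggered): no non-H gauche contacts → 0.0 kJ/mol.
F at 120° (eclipsed): H(0°)/H(0°) eclipsed 4.0; H(120°)/F(120°) eclipsed 4.3; OH(240°)/H(240°) eclipsed 5.9 → 14.2 kJ/mol.
F at 180° (staggered): OH(240°)/F(180°) gauche 1.9 → 1.9 kJ/mol.
F at 240° (eclipsed): H(0°)/H(0°) eclipsed 4.0; H(120°)/H(120°) eclipsed 4.0; OH(240°)/F(240°) eclipsed 7.5 → 15.5 kJ/mol.
F at 300° (staggered): OH(240°)/F(300°) gauche 1.9 → 1.9 kJ/mol.
Max at 240° (15.5 kJ/mol), min at 60° (0.0 kJ/mol); barrier = 15.5 kJ/mol.

15.5 kJ/mol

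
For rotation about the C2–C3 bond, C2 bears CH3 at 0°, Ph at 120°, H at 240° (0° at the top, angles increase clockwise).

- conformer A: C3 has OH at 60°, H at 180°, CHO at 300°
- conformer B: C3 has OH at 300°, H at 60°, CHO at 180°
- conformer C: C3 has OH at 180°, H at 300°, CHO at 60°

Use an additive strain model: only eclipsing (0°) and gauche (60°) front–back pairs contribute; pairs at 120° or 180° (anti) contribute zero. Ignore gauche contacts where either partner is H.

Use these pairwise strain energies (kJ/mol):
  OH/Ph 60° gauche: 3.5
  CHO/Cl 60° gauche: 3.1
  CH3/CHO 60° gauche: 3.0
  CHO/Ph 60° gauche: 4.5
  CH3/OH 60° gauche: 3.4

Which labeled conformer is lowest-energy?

B

A (staggered): CH3–OH gauche, CH3–CHO gauche, Ph–OH gauche; 3.4 + 3.0 + 3.5 = 9.9 kJ/mol.
B (staggered): CH3–OH gauche, Ph–CHO gauche; 3.4 + 4.5 = 7.9 kJ/mol.
C (staggered): CH3–CHO gauche, Ph–OH gauche, Ph–CHO gauche; 3.0 + 3.5 + 4.5 = 11.0 kJ/mol.
B has the lowest total (7.9 kJ/mol).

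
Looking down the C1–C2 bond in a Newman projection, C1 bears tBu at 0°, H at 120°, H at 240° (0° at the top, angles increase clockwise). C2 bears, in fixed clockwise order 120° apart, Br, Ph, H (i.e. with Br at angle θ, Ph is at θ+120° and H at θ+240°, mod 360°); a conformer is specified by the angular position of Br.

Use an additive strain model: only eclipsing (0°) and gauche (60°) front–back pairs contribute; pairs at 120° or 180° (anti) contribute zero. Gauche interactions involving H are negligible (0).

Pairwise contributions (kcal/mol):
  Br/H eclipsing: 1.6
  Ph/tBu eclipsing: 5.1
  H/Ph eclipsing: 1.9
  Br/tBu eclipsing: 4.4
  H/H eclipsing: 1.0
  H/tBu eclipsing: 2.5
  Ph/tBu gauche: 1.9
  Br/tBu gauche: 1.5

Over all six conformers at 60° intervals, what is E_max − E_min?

6.2 kcal/mol

Br at 0° (eclipsed): tBu(0°)/Br(0°) eclipsed 4.4; H(120°)/Ph(120°) eclipsed 1.9; H(240°)/H(240°) eclipsed 1.0 → 7.3 kcal/mol.
Br at 60° (staggered): tBu(0°)/Br(60°) gauche 1.5 → 1.5 kcal/mol.
Br at 120° (eclipsed): tBu(0°)/H(0°) eclipsed 2.5; H(120°)/Br(120°) eclipsed 1.6; H(240°)/Ph(240°) eclipsed 1.9 → 6.0 kcal/mol.
Br at 180° (staggered): tBu(0°)/Ph(300°) gauche 1.9 → 1.9 kcal/mol.
Br at 240° (eclipsed): tBu(0°)/Ph(0°) eclipsed 5.1; H(120°)/H(120°) eclipsed 1.0; H(240°)/Br(240°) eclipsed 1.6 → 7.7 kcal/mol.
Br at 300° (staggered): tBu(0°)/Br(300°) gauche 1.5; tBu(0°)/Ph(60°) gauche 1.9 → 3.4 kcal/mol.
Max at 240° (7.7 kcal/mol), min at 60° (1.5 kcal/mol); barrier = 6.2 kcal/mol.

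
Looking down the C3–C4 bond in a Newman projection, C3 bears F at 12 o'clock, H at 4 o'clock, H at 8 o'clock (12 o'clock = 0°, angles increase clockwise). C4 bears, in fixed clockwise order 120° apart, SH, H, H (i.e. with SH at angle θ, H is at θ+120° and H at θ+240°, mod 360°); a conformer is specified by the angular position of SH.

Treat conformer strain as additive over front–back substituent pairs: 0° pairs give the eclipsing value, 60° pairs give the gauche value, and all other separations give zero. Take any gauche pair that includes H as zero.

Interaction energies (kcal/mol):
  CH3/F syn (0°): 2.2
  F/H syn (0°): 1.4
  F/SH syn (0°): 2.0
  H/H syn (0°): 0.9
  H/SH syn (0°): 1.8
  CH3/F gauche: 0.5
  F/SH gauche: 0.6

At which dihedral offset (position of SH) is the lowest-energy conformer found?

180°

SH at 0° is eclipsed. F at 0° is eclipsed with SH at 0° (2.0); H at 120° is eclipsed with H at 120° (0.9); H at 240° is eclipsed with H at 240° (0.9). Total 3.8 kcal/mol.
SH at 60° is staggered. F at 0° is gauche with SH at 60° (0.6). Total 0.6 kcal/mol.
SH at 120° is eclipsed. F at 0° is eclipsed with H at 0° (1.4); H at 120° is eclipsed with SH at 120° (1.8); H at 240° is eclipsed with H at 240° (0.9). Total 4.1 kcal/mol.
SH at 180° (staggered): no non-H gauche contacts → 0.0 kcal/mol.
SH at 240° is eclipsed. F at 0° is eclipsed with H at 0° (1.4); H at 120° is eclipsed with H at 120° (0.9); H at 240° is eclipsed with SH at 240° (1.8). Total 4.1 kcal/mol.
SH at 300° is staggered. F at 0° is gauche with SH at 300° (0.6). Total 0.6 kcal/mol.
The minimum (0.0 kcal/mol) occurs with SH at 180°.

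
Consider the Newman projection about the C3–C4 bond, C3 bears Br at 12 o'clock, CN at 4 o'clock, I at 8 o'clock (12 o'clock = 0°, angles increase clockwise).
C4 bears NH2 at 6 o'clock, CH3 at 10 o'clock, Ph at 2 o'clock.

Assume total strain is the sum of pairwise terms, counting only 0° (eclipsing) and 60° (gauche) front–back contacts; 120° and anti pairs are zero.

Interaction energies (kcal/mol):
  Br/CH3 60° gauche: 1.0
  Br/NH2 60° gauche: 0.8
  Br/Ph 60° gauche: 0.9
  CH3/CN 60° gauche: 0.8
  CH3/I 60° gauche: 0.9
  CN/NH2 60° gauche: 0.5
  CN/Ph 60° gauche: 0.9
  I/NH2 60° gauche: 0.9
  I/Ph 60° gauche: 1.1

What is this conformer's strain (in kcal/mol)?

This conformer (staggered): Br–CH3 gauche, Br–Ph gauche, CN–NH2 gauche, CN–Ph gauche, I–NH2 gauche, I–CH3 gauche; 1.0 + 0.9 + 0.5 + 0.9 + 0.9 + 0.9 = 5.1 kcal/mol.

5.1 kcal/mol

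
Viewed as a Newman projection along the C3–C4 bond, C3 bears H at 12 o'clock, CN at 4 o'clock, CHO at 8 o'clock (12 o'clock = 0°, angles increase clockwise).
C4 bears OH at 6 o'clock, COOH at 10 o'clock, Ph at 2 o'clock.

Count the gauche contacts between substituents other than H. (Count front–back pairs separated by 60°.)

4

Non-H gauche pairs: CN(120°)/OH(180°); CN(120°)/Ph(60°); CHO(240°)/OH(180°); CHO(240°)/COOH(300°) — 4 interactions.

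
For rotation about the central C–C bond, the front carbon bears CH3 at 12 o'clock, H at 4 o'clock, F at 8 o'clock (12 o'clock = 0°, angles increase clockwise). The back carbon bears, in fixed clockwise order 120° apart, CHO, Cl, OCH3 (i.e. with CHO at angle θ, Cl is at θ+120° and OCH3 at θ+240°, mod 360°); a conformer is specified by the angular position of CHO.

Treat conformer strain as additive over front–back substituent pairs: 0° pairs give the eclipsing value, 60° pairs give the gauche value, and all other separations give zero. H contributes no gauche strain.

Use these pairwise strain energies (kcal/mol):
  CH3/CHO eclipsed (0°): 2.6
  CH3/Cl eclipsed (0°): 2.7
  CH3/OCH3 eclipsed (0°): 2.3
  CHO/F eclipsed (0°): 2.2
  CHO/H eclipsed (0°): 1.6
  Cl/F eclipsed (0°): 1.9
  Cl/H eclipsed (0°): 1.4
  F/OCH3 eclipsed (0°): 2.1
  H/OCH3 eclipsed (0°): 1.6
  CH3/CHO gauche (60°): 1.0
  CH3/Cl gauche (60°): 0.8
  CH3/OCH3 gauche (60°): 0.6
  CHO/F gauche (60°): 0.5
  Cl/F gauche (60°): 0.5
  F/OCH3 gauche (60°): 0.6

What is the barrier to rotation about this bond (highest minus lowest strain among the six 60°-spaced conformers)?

4.1 kcal/mol

CHO at 0° (eclipsed): CH3–CHO eclipsed, H–Cl eclipsed, F–OCH3 eclipsed; 2.6 + 1.4 + 2.1 = 6.1 kcal/mol.
CHO at 60° (staggered): CH3–CHO gauche, CH3–OCH3 gauche, F–Cl gauche, F–OCH3 gauche; 1.0 + 0.6 + 0.5 + 0.6 = 2.7 kcal/mol.
CHO at 120° (eclipsed): CH3–OCH3 eclipsed, H–CHO eclipsed, F–Cl eclipsed; 2.3 + 1.6 + 1.9 = 5.8 kcal/mol.
CHO at 180° (staggered): CH3–Cl gauche, CH3–OCH3 gauche, F–CHO gauche, F–Cl gauche; 0.8 + 0.6 + 0.5 + 0.5 = 2.4 kcal/mol.
CHO at 240° (eclipsed): CH3–Cl eclipsed, H–OCH3 eclipsed, F–CHO eclipsed; 2.7 + 1.6 + 2.2 = 6.5 kcal/mol.
CHO at 300° (staggered): CH3–CHO gauche, CH3–Cl gauche, F–CHO gauche, F–OCH3 gauche; 1.0 + 0.8 + 0.5 + 0.6 = 2.9 kcal/mol.
Max at 240° (6.5 kcal/mol), min at 180° (2.4 kcal/mol); barrier = 4.1 kcal/mol.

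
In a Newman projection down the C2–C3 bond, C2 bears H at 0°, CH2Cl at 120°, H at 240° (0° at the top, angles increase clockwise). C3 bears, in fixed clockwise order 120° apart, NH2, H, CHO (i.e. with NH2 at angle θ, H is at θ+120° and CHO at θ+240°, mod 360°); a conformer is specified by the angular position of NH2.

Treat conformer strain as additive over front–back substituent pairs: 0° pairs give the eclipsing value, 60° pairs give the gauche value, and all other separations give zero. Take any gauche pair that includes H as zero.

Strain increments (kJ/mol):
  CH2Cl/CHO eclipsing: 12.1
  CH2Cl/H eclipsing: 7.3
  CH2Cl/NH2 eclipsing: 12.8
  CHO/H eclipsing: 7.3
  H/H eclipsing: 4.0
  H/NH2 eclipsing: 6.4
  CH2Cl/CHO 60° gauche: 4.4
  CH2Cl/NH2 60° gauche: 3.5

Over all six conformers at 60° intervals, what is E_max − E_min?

NH2 at 0° is eclipsed. H at 0° is eclipsed with NH2 at 0° (6.4); CH2Cl at 120° is eclipsed with H at 120° (7.3); H at 240° is eclipsed with CHO at 240° (7.3). Total 21.0 kJ/mol.
NH2 at 60° is staggered. CH2Cl at 120° is gauche with NH2 at 60° (3.5). Total 3.5 kJ/mol.
NH2 at 120° is eclipsed. H at 0° is eclipsed with CHO at 0° (7.3); CH2Cl at 120° is eclipsed with NH2 at 120° (12.8); H at 240° is eclipsed with H at 240° (4.0). Total 24.1 kJ/mol.
NH2 at 180° is staggered. CH2Cl at 120° is gauche with NH2 at 180° (3.5); CH2Cl at 120° is gauche with CHO at 60° (4.4). Total 7.9 kJ/mol.
NH2 at 240° is eclipsed. H at 0° is eclipsed with H at 0° (4.0); CH2Cl at 120° is eclipsed with CHO at 120° (12.1); H at 240° is eclipsed with NH2 at 240° (6.4). Total 22.5 kJ/mol.
NH2 at 300° is staggered. CH2Cl at 120° is gauche with CHO at 180° (4.4). Total 4.4 kJ/mol.
Max at 120° (24.1 kJ/mol), min at 60° (3.5 kJ/mol); barrier = 20.6 kJ/mol.

20.6 kJ/mol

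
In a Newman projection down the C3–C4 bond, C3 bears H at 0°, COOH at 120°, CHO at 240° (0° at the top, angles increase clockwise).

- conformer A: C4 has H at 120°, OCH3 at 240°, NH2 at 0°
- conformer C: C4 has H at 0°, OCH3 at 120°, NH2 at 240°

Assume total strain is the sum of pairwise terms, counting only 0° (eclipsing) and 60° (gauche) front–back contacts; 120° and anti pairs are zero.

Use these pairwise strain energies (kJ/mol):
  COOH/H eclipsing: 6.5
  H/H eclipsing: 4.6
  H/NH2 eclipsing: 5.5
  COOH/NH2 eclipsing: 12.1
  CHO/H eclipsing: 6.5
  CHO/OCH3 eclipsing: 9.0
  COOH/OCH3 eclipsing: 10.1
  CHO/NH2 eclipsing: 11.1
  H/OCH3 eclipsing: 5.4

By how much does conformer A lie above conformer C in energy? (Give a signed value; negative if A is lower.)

-4.8 kJ/mol

A is eclipsed. H at 0° is eclipsed with NH2 at 0° (5.5); COOH at 120° is eclipsed with H at 120° (6.5); CHO at 240° is eclipsed with OCH3 at 240° (9.0). Total 21.0 kJ/mol.
C is eclipsed. H at 0° is eclipsed with H at 0° (4.6); COOH at 120° is eclipsed with OCH3 at 120° (10.1); CHO at 240° is eclipsed with NH2 at 240° (11.1). Total 25.8 kJ/mol.
E(A) − E(C) = 21.0 − 25.8 = -4.8 kJ/mol.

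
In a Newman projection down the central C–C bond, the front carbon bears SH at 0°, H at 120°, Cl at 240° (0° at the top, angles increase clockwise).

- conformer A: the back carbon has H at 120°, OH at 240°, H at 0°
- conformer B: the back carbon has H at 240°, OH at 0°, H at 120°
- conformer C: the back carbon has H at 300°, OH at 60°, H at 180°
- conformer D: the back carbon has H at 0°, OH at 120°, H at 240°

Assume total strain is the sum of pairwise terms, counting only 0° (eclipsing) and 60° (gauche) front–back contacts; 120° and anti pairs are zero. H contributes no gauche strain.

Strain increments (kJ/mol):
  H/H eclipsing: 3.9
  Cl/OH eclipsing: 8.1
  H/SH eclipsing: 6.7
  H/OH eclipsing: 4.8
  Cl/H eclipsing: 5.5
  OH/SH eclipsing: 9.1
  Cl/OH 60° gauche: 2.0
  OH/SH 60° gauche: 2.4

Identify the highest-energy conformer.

A (eclipsed): SH–H eclipsed, H–H eclipsed, Cl–OH eclipsed; 6.7 + 3.9 + 8.1 = 18.7 kJ/mol.
B (eclipsed): SH–OH eclipsed, H–H eclipsed, Cl–H eclipsed; 9.1 + 3.9 + 5.5 = 18.5 kJ/mol.
C (staggered): SH–OH gauche; 2.4 = 2.4 kJ/mol.
D (eclipsed): SH–H eclipsed, H–OH eclipsed, Cl–H eclipsed; 6.7 + 4.8 + 5.5 = 17.0 kJ/mol.
A has the highest total (18.7 kJ/mol).

A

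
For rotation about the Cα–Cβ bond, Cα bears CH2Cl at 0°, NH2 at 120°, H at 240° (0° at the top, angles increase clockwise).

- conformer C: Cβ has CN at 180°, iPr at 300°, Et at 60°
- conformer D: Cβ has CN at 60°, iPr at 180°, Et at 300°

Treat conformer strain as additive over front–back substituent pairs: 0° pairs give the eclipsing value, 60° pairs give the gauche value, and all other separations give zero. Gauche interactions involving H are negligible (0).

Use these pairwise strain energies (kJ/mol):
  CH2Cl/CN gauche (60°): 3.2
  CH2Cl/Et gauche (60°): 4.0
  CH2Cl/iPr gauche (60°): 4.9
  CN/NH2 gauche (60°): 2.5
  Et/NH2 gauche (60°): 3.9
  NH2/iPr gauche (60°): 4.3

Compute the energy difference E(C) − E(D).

+1.3 kJ/mol

C is staggered. CH2Cl at 0° is gauche with iPr at 300° (4.9); CH2Cl at 0° is gauche with Et at 60° (4.0); NH2 at 120° is gauche with CN at 180° (2.5); NH2 at 120° is gauche with Et at 60° (3.9). Total 15.3 kJ/mol.
D is staggered. CH2Cl at 0° is gauche with CN at 60° (3.2); CH2Cl at 0° is gauche with Et at 300° (4.0); NH2 at 120° is gauche with CN at 60° (2.5); NH2 at 120° is gauche with iPr at 180° (4.3). Total 14.0 kJ/mol.
E(C) − E(D) = 15.3 − 14.0 = +1.3 kJ/mol.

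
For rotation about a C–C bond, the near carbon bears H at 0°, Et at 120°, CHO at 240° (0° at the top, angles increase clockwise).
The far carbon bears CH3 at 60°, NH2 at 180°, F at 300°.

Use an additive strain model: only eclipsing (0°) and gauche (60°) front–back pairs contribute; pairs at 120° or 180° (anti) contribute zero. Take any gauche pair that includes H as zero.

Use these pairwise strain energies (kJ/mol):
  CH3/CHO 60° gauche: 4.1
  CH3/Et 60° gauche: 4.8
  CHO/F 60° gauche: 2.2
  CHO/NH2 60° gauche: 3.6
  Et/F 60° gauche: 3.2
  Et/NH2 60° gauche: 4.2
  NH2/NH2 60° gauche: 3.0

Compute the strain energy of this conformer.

This conformer (staggered): Et(120°)/CH3(60°) gauche 4.8; Et(120°)/NH2(180°) gauche 4.2; CHO(240°)/NH2(180°) gauche 3.6; CHO(240°)/F(300°) gauche 2.2 → 14.8 kJ/mol.

14.8 kJ/mol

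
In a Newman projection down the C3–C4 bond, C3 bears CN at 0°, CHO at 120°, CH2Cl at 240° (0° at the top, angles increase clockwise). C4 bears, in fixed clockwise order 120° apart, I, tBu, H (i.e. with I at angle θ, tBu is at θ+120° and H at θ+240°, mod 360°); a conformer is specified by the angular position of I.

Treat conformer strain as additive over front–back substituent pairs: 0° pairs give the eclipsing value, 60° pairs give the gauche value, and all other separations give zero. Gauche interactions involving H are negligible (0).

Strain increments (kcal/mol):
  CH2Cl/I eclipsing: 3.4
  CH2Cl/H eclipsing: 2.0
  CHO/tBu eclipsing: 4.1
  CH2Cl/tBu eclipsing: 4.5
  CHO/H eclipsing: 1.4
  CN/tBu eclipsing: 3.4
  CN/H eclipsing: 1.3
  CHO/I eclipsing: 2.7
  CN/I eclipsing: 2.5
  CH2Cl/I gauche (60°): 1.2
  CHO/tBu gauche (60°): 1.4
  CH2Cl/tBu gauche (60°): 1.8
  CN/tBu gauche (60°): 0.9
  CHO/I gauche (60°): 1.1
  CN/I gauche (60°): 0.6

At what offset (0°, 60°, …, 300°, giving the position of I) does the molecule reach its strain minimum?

I at 0° (eclipsed): CN(0°)/I(0°) eclipsed 2.5; CHO(120°)/tBu(120°) eclipsed 4.1; CH2Cl(240°)/H(240°) eclipsed 2.0 → 8.6 kcal/mol.
I at 60° (staggered): CN(0°)/I(60°) gauche 0.6; CHO(120°)/I(60°) gauche 1.1; CHO(120°)/tBu(180°) gauche 1.4; CH2Cl(240°)/tBu(180°) gauche 1.8 → 4.9 kcal/mol.
I at 120° (eclipsed): CN(0°)/H(0°) eclipsed 1.3; CHO(120°)/I(120°) eclipsed 2.7; CH2Cl(240°)/tBu(240°) eclipsed 4.5 → 8.5 kcal/mol.
I at 180° (staggered): CN(0°)/tBu(300°) gauche 0.9; CHO(120°)/I(180°) gauche 1.1; CH2Cl(240°)/I(180°) gauche 1.2; CH2Cl(240°)/tBu(300°) gauche 1.8 → 5.0 kcal/mol.
I at 240° (eclipsed): CN(0°)/tBu(0°) eclipsed 3.4; CHO(120°)/H(120°) eclipsed 1.4; CH2Cl(240°)/I(240°) eclipsed 3.4 → 8.2 kcal/mol.
I at 300° (staggered): CN(0°)/I(300°) gauche 0.6; CN(0°)/tBu(60°) gauche 0.9; CHO(120°)/tBu(60°) gauche 1.4; CH2Cl(240°)/I(300°) gauche 1.2 → 4.1 kcal/mol.
The minimum (4.1 kcal/mol) occurs with I at 300°.

300°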